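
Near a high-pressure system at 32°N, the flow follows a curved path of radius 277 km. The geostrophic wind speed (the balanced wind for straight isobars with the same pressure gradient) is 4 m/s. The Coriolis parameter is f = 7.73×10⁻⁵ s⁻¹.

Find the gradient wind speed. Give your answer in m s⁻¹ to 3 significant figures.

Around a high, pressure-gradient force acts outward with centrifugal, so Coriolis balances both:
fV = (1/ρ)|∂P/∂n| + V²/R  →  V² − fR·V + fR·V_g = 0
With fR = 7.73×10⁻⁵ × 277×10³ m = 21.4 m/s:
V = [fR − √((fR)² − 4 fR V_g)]/2 = [21.4 − √(21.4² − 4×21.4×4)]/2 = 5.32 m/s
Supergeostrophic (V > V_g = 4 m/s), as expected around a high.

5.32 m s⁻¹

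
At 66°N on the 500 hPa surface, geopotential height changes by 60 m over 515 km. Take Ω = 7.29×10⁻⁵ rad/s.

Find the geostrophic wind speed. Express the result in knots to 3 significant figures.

16.7 knots

Coriolis parameter at 66°N:
f = 2Ω sin φ = 2 × 7.29×10⁻⁵ × sin 66° = 1.33×10⁻⁴ s⁻¹
Height gradient: |∂Z/∂n| = 60 m / 515000 m = 1.17×10⁻⁴
On a pressure surface, geostrophic balance gives V_g = (g/f)|∂Z/∂n|:
V_g = 9.81 × 1.17×10⁻⁴ / 1.33×10⁻⁴ = 8.58 m/s
Converting: 8.58 m/s × 1.944 = 16.7 knots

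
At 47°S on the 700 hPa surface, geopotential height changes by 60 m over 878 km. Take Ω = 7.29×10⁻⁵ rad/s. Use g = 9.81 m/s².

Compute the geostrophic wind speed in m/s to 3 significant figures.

6.29 m/s

Coriolis parameter at 47°S:
f = 2Ω sin φ = 2 × 7.29×10⁻⁵ × sin 47° = 1.07×10⁻⁴ s⁻¹
Height gradient: |∂Z/∂n| = 60 m / 878000 m = 6.83×10⁻⁵
On a pressure surface, geostrophic balance gives V_g = (g/f)|∂Z/∂n|:
V_g = 9.81 × 6.83×10⁻⁵ / 1.07×10⁻⁴ = 6.29 m/s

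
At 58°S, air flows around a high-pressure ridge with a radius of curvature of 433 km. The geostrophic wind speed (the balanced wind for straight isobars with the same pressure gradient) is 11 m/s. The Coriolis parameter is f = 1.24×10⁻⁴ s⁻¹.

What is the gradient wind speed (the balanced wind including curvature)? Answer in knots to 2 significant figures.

Around a high, pressure-gradient force acts outward with centrifugal, so Coriolis balances both:
fV = (1/ρ)|∂P/∂n| + V²/R  →  V² − fR·V + fR·V_g = 0
With fR = 1.24×10⁻⁴ × 433×10³ m = 53.7 m/s:
V = [fR − √((fR)² − 4 fR V_g)]/2 = [53.7 − √(53.7² − 4×53.7×11)]/2 = 15.4 m/s
Supergeostrophic (V > V_g = 11 m/s), as expected around a high.
Converting: 15.4 m/s × 1.944 = 30 knots

30 knots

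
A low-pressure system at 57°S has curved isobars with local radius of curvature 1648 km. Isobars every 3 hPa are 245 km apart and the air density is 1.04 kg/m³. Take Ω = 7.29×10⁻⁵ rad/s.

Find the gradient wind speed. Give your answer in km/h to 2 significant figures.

33 km/h

Coriolis parameter at 57°S:
f = 2Ω sin φ = 2 × 7.29×10⁻⁵ × sin 57° = 1.22×10⁻⁴ s⁻¹
Pressure gradient: |∂P/∂n| = 300 Pa / 245000 m = 1.22×10⁻³ Pa/m
Geostrophic speed: V_g = |∂P/∂n|/(fρ) = 1.22×10⁻³/(1.22×10⁻⁴ × 1.04) = 9.63 m/s
Around a low, centrifugal force acts outward with Coriolis, so pressure-gradient force balances both:
(1/ρ)|∂P/∂n| = fV + V²/R  →  V² + fR·V − fR·V_g = 0
With fR = 1.22×10⁻⁴ × 1648×10³ m = 202 m/s:
V = [−fR + √((fR)² + 4 fR V_g)]/2 = [−202 + √(202² + 4×202×9.63)]/2 = 9.21 m/s
Subgeostrophic (V < V_g = 9.63 m/s), as expected around a low.
Converting: 9.21 m/s × 3.6 = 33 km/h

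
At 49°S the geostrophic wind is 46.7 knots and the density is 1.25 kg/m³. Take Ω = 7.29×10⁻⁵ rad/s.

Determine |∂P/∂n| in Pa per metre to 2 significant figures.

Coriolis parameter at 49°S:
f = 2Ω sin φ = 2 × 7.29×10⁻⁵ × sin 49° = 1.10×10⁻⁴ s⁻¹
Wind speed in SI: 46.7 knots = 24.0 m/s
Geostrophic balance rearranged: |∂P/∂n| = f ρ V_g
|∂P/∂n| = 1.10×10⁻⁴ × 1.25 × 24.0 = 3.30×10⁻³ Pa/m

3.3×10⁻³ Pa/m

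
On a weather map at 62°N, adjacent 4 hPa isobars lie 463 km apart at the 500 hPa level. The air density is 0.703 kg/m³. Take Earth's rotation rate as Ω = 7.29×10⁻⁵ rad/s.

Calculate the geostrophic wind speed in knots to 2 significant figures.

Coriolis parameter at 62°N:
f = 2Ω sin φ = 2 × 7.29×10⁻⁵ × sin 62° = 1.29×10⁻⁴ s⁻¹
Pressure gradient: |∂P/∂n| = 400 Pa / 463000 m = 8.64×10⁻⁴ Pa/m
Geostrophic balance (pressure-gradient force = Coriolis force):
V_g = (1/(fρ)) |∂P/∂n| = 8.64×10⁻⁴ / (1.29×10⁻⁴ × 0.703) = 9.55 m/s
Converting: 9.55 m/s × 1.944 = 19 knots

19 knots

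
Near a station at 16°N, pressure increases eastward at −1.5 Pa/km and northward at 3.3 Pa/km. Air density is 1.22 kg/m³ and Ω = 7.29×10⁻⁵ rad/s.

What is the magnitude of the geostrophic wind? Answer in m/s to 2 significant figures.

Coriolis parameter at 16°N:
f = 2Ω sin φ = 2 × 7.29×10⁻⁵ × sin 16° = 4.02×10⁻⁵ s⁻¹
Component geostrophic relations (x east, y north):
u_g = −(1/(fρ)) ∂P/∂y,  v_g = (1/(fρ)) ∂P/∂x
u_g = −(3.3×10⁻³)/(4.02×10⁻⁵ × 1.22) = −67.3 m/s;  v_g = (−1.5×10⁻³)/(4.02×10⁻⁵ × 1.22) = −30.6 m/s
|V_g| = √(u_g² + v_g²) = 73.9 m/s

74 m/s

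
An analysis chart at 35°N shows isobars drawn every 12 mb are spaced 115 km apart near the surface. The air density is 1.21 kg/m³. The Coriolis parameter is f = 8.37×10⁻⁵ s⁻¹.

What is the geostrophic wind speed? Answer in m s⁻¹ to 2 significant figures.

100 m s⁻¹

Pressure gradient: |∂P/∂n| = 1200 Pa / 115000 m = 1.04×10⁻² Pa/m
Geostrophic balance (pressure-gradient force = Coriolis force):
V_g = (1/(fρ)) |∂P/∂n| = 1.04×10⁻² / (8.37×10⁻⁵ × 1.21) = 103 m/s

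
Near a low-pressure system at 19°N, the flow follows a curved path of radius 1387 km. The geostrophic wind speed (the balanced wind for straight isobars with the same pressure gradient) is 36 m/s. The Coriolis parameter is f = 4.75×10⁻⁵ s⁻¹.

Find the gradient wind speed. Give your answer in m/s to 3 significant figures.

Around a low, centrifugal force acts outward with Coriolis, so pressure-gradient force balances both:
(1/ρ)|∂P/∂n| = fV + V²/R  →  V² + fR·V − fR·V_g = 0
With fR = 4.75×10⁻⁵ × 1387×10³ m = 65.9 m/s:
V = [−fR + √((fR)² + 4 fR V_g)]/2 = [−65.9 + √(65.9² + 4×65.9×36)]/2 = 25.9 m/s
Subgeostrophic (V < V_g = 36 m/s), as expected around a low.

25.9 m/s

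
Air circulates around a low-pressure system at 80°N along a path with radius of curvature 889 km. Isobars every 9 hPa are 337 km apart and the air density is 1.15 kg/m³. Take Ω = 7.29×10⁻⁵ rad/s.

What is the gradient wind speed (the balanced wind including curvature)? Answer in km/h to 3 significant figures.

Coriolis parameter at 80°N:
f = 2Ω sin φ = 2 × 7.29×10⁻⁵ × sin 80° = 1.44×10⁻⁴ s⁻¹
Pressure gradient: |∂P/∂n| = 900 Pa / 337000 m = 2.67×10⁻³ Pa/m
Geostrophic speed: V_g = |∂P/∂n|/(fρ) = 2.67×10⁻³/(1.44×10⁻⁴ × 1.15) = 16.2 m/s
Around a low, centrifugal force acts outward with Coriolis, so pressure-gradient force balances both:
(1/ρ)|∂P/∂n| = fV + V²/R  →  V² + fR·V − fR·V_g = 0
With fR = 1.44×10⁻⁴ × 889×10³ m = 128 m/s:
V = [−fR + √((fR)² + 4 fR V_g)]/2 = [−128 + √(128² + 4×128×16.2)]/2 = 14.5 m/s
Subgeostrophic (V < V_g = 16.2 m/s), as expected around a low.
Converting: 14.5 m/s × 3.6 = 52.3 km/h

52.3 km/h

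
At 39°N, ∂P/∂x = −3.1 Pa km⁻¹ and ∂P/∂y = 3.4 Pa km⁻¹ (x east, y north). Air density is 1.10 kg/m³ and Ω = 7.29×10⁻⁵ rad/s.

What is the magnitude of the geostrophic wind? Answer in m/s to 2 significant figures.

46 m/s

Coriolis parameter at 39°N:
f = 2Ω sin φ = 2 × 7.29×10⁻⁵ × sin 39° = 9.18×10⁻⁵ s⁻¹
Component geostrophic relations (x east, y north):
u_g = −(1/(fρ)) ∂P/∂y,  v_g = (1/(fρ)) ∂P/∂x
u_g = −(3.4×10⁻³)/(9.18×10⁻⁵ × 1.10) = −33.7 m/s;  v_g = (−3.1×10⁻³)/(9.18×10⁻⁵ × 1.10) = −30.7 m/s
|V_g| = √(u_g² + v_g²) = 45.6 m/s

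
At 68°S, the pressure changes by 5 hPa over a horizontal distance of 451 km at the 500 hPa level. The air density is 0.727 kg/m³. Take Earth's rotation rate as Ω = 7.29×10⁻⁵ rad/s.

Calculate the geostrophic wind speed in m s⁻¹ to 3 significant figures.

11.3 m s⁻¹

Coriolis parameter at 68°S:
f = 2Ω sin φ = 2 × 7.29×10⁻⁵ × sin 68° = 1.35×10⁻⁴ s⁻¹
Pressure gradient: |∂P/∂n| = 500 Pa / 451000 m = 1.11×10⁻³ Pa/m
Geostrophic balance (pressure-gradient force = Coriolis force):
V_g = (1/(fρ)) |∂P/∂n| = 1.11×10⁻³ / (1.35×10⁻⁴ × 0.727) = 11.3 m/s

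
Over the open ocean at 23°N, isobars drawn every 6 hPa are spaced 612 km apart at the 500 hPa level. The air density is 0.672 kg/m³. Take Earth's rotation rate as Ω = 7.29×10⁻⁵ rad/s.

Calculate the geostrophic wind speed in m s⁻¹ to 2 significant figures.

26 m s⁻¹

Coriolis parameter at 23°N:
f = 2Ω sin φ = 2 × 7.29×10⁻⁵ × sin 23° = 5.70×10⁻⁵ s⁻¹
Pressure gradient: |∂P/∂n| = 600 Pa / 612000 m = 9.80×10⁻⁴ Pa/m
Geostrophic balance (pressure-gradient force = Coriolis force):
V_g = (1/(fρ)) |∂P/∂n| = 9.80×10⁻⁴ / (5.70×10⁻⁵ × 0.672) = 25.6 m/s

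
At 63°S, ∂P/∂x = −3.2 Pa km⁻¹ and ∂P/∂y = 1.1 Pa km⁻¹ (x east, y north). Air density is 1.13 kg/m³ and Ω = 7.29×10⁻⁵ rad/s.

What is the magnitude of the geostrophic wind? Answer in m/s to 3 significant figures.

Coriolis parameter at 63°S:
f = 2Ω sin φ = 2 × 7.29×10⁻⁵ × sin 63° = 1.30×10⁻⁴ s⁻¹
In the Southern Hemisphere f is negative: f = −1.30×10⁻⁴ s⁻¹.
Component geostrophic relations (x east, y north):
u_g = −(1/(fρ)) ∂P/∂y,  v_g = (1/(fρ)) ∂P/∂x
u_g = −(1.1×10⁻³)/(−1.30×10⁻⁴ × 1.13) = 7.49 m/s;  v_g = (−3.2×10⁻³)/(−1.30×10⁻⁴ × 1.13) = 21.8 m/s
|V_g| = √(u_g² + v_g²) = 23.1 m/s

23.1 m/s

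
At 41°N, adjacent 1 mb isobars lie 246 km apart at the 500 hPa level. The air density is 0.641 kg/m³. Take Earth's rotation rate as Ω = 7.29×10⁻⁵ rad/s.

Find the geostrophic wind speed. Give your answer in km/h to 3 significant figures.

Coriolis parameter at 41°N:
f = 2Ω sin φ = 2 × 7.29×10⁻⁵ × sin 41° = 9.57×10⁻⁵ s⁻¹
Pressure gradient: |∂P/∂n| = 100 Pa / 246000 m = 4.07×10⁻⁴ Pa/m
Geostrophic balance (pressure-gradient force = Coriolis force):
V_g = (1/(fρ)) |∂P/∂n| = 4.07×10⁻⁴ / (9.57×10⁻⁵ × 0.641) = 6.63 m/s
Converting: 6.63 m/s × 3.6 = 23.9 km/h

23.9 km/h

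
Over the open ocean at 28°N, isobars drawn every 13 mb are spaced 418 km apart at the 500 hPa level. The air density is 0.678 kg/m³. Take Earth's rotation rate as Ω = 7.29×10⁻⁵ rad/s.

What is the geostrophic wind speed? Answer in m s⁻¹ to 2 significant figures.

67 m s⁻¹

Coriolis parameter at 28°N:
f = 2Ω sin φ = 2 × 7.29×10⁻⁵ × sin 28° = 6.84×10⁻⁵ s⁻¹
Pressure gradient: |∂P/∂n| = 1300 Pa / 418000 m = 3.11×10⁻³ Pa/m
Geostrophic balance (pressure-gradient force = Coriolis force):
V_g = (1/(fρ)) |∂P/∂n| = 3.11×10⁻³ / (6.84×10⁻⁵ × 0.678) = 67.0 m/s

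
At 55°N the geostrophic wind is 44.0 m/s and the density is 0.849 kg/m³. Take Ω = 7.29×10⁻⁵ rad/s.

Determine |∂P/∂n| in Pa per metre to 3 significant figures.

Coriolis parameter at 55°N:
f = 2Ω sin φ = 2 × 7.29×10⁻⁵ × sin 55° = 1.19×10⁻⁴ s⁻¹
Geostrophic balance rearranged: |∂P/∂n| = f ρ V_g
|∂P/∂n| = 1.19×10⁻⁴ × 0.849 × 44.0 = 4.46×10⁻³ Pa/m

4.46×10⁻³ Pa/m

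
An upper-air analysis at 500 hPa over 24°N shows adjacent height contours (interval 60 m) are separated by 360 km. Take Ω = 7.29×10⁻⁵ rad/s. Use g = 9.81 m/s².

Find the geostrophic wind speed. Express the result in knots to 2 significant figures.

54 knots

Coriolis parameter at 24°N:
f = 2Ω sin φ = 2 × 7.29×10⁻⁵ × sin 24° = 5.93×10⁻⁵ s⁻¹
Height gradient: |∂Z/∂n| = 60 m / 360000 m = 1.67×10⁻⁴
On a pressure surface, geostrophic balance gives V_g = (g/f)|∂Z/∂n|:
V_g = 9.81 × 1.67×10⁻⁴ / 5.93×10⁻⁵ = 27.6 m/s
Converting: 27.6 m/s × 1.944 = 54 knots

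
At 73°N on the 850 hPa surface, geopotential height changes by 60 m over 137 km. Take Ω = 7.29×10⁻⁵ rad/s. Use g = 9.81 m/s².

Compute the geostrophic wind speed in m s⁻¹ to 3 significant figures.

30.8 m s⁻¹

Coriolis parameter at 73°N:
f = 2Ω sin φ = 2 × 7.29×10⁻⁵ × sin 73° = 1.39×10⁻⁴ s⁻¹
Height gradient: |∂Z/∂n| = 60 m / 137000 m = 4.38×10⁻⁴
On a pressure surface, geostrophic balance gives V_g = (g/f)|∂Z/∂n|:
V_g = 9.81 × 4.38×10⁻⁴ / 1.39×10⁻⁴ = 30.8 m/s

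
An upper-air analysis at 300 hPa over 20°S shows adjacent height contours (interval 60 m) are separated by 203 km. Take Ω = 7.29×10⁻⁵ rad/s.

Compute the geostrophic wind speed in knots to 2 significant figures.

Coriolis parameter at 20°S:
f = 2Ω sin φ = 2 × 7.29×10⁻⁵ × sin 20° = 4.99×10⁻⁵ s⁻¹
Height gradient: |∂Z/∂n| = 60 m / 203000 m = 2.96×10⁻⁴
On a pressure surface, geostrophic balance gives V_g = (g/f)|∂Z/∂n|:
V_g = 9.81 × 2.96×10⁻⁴ / 4.99×10⁻⁵ = 58.1 m/s
Converting: 58.1 m/s × 1.944 = 110 knots

110 knots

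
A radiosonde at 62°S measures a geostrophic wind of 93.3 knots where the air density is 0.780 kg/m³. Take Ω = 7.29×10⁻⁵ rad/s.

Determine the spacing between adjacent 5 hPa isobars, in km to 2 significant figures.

100 km

Coriolis parameter at 62°S:
f = 2Ω sin φ = 2 × 7.29×10⁻⁵ × sin 62° = 1.29×10⁻⁴ s⁻¹
Wind speed in SI: 93.3 knots = 48.0 m/s
Geostrophic balance rearranged: |∂P/∂n| = f ρ V_g
|∂P/∂n| = 1.29×10⁻⁴ × 0.780 × 48.0 = 4.82×10⁻³ Pa/m
Isobar spacing: Δn = ΔP/|∂P/∂n| = 500 Pa / 4.82×10⁻³ Pa/m = 103744 m ≈ 100 km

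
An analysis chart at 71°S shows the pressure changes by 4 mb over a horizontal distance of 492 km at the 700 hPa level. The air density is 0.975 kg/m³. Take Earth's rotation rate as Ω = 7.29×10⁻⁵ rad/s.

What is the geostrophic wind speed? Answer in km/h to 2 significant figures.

Coriolis parameter at 71°S:
f = 2Ω sin φ = 2 × 7.29×10⁻⁵ × sin 71° = 1.38×10⁻⁴ s⁻¹
Pressure gradient: |∂P/∂n| = 400 Pa / 492000 m = 8.13×10⁻⁴ Pa/m
Geostrophic balance (pressure-gradient force = Coriolis force):
V_g = (1/(fρ)) |∂P/∂n| = 8.13×10⁻⁴ / (1.38×10⁻⁴ × 0.975) = 6.05 m/s
Converting: 6.05 m/s × 3.6 = 22 km/h

22 km/h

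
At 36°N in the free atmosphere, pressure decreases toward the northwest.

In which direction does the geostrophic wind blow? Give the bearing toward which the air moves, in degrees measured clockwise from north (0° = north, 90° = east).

The pressure-gradient force points toward the northwest (bearing 315°).
Geostrophic balance: in the Northern Hemisphere the Coriolis force deflects motion to the right, so the geostrophic wind blows 90° to the right of the pressure-gradient force (low pressure on the left).
Rotating 315° by 90° clockwise gives 045° — the wind blows toward the northeast.

045°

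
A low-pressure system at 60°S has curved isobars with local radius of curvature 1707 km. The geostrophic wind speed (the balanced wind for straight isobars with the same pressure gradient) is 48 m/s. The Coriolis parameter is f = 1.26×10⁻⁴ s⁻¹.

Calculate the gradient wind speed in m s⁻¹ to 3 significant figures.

40.4 m s⁻¹

Around a low, centrifugal force acts outward with Coriolis, so pressure-gradient force balances both:
(1/ρ)|∂P/∂n| = fV + V²/R  →  V² + fR·V − fR·V_g = 0
With fR = 1.26×10⁻⁴ × 1707×10³ m = 215 m/s:
V = [−fR + √((fR)² + 4 fR V_g)]/2 = [−215 + √(215² + 4×215×48)]/2 = 40.4 m/s
Subgeostrophic (V < V_g = 48 m/s), as expected around a low.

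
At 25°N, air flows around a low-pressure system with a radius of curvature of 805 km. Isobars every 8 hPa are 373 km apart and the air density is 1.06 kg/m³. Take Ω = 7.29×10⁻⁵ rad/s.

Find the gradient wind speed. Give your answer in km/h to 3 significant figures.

Coriolis parameter at 25°N:
f = 2Ω sin φ = 2 × 7.29×10⁻⁵ × sin 25° = 6.16×10⁻⁵ s⁻¹
Pressure gradient: |∂P/∂n| = 800 Pa / 373000 m = 2.14×10⁻³ Pa/m
Geostrophic speed: V_g = |∂P/∂n|/(fρ) = 2.14×10⁻³/(6.16×10⁻⁵ × 1.06) = 32.8 m/s
Around a low, centrifugal force acts outward with Coriolis, so pressure-gradient force balances both:
(1/ρ)|∂P/∂n| = fV + V²/R  →  V² + fR·V − fR·V_g = 0
With fR = 6.16×10⁻⁵ × 805×10³ m = 49.6 m/s:
V = [−fR + √((fR)² + 4 fR V_g)]/2 = [−49.6 + √(49.6² + 4×49.6×32.8)]/2 = 22.6 m/s
Subgeostrophic (V < V_g = 32.8 m/s), as expected around a low.
Converting: 22.6 m/s × 3.6 = 81.2 km/h

81.2 km/h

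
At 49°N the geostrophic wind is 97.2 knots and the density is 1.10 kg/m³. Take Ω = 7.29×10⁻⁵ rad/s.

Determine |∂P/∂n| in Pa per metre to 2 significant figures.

6.1×10⁻³ Pa/m

Coriolis parameter at 49°N:
f = 2Ω sin φ = 2 × 7.29×10⁻⁵ × sin 49° = 1.10×10⁻⁴ s⁻¹
Wind speed in SI: 97.2 knots = 50.0 m/s
Geostrophic balance rearranged: |∂P/∂n| = f ρ V_g
|∂P/∂n| = 1.10×10⁻⁴ × 1.10 × 50.0 = 6.05×10⁻³ Pa/m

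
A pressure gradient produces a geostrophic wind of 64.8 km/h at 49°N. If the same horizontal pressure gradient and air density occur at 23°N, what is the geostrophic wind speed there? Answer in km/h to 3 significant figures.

125 km/h

With the same pressure gradient and density, V_g ∝ 1/f ∝ 1/sin φ.
V₂ = V₁ · sin φ₁ / sin φ₂ = 64.8 × sin 49° / sin 23°
V₂ = 64.8 × 0.7547/0.3907 = 125 km/h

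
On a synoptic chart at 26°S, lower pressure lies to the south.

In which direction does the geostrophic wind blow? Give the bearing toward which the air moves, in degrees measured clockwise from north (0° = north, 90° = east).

090°

The pressure-gradient force points toward the south (bearing 180°).
Geostrophic balance: in the Southern Hemisphere the Coriolis force deflects motion to the left, so the geostrophic wind blows 90° to the left of the pressure-gradient force (low pressure on the right).
Rotating 180° by 90° counterclockwise gives 090° — the wind blows toward the east.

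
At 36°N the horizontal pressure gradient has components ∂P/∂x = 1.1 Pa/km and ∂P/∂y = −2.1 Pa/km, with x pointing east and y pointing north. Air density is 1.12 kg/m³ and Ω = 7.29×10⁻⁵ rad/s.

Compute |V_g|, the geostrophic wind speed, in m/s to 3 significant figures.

24.7 m/s

Coriolis parameter at 36°N:
f = 2Ω sin φ = 2 × 7.29×10⁻⁵ × sin 36° = 8.57×10⁻⁵ s⁻¹
Component geostrophic relations (x east, y north):
u_g = −(1/(fρ)) ∂P/∂y,  v_g = (1/(fρ)) ∂P/∂x
u_g = −(−2.1×10⁻³)/(8.57×10⁻⁵ × 1.12) = 21.9 m/s;  v_g = (1.1×10⁻³)/(8.57×10⁻⁵ × 1.12) = 11.5 m/s
|V_g| = √(u_g² + v_g²) = 24.7 m/s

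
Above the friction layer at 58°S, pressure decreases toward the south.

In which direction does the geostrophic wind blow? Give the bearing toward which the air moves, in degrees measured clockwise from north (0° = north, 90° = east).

The pressure-gradient force points toward the south (bearing 180°).
Geostrophic balance: in the Southern Hemisphere the Coriolis force deflects motion to the left, so the geostrophic wind blows 90° to the left of the pressure-gradient force (low pressure on the right).
Rotating 180° by 90° counterclockwise gives 090° — the wind blows toward the east.

090°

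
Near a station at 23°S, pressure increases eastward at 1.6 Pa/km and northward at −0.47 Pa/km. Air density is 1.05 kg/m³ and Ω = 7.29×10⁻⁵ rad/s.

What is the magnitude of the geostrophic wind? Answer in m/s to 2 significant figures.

Coriolis parameter at 23°S:
f = 2Ω sin φ = 2 × 7.29×10⁻⁵ × sin 23° = 5.70×10⁻⁵ s⁻¹
In the Southern Hemisphere f is negative: f = −5.70×10⁻⁵ s⁻¹.
Component geostrophic relations (x east, y north):
u_g = −(1/(fρ)) ∂P/∂y,  v_g = (1/(fρ)) ∂P/∂x
u_g = −(−0.47×10⁻³)/(−5.70×10⁻⁵ × 1.05) = −7.86 m/s;  v_g = (1.6×10⁻³)/(−5.70×10⁻⁵ × 1.05) = −26.7 m/s
|V_g| = √(u_g² + v_g²) = 27.9 m/s

28 m/s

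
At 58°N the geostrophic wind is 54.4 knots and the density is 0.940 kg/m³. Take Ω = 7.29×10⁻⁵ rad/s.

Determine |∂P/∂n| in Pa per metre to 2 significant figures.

Coriolis parameter at 58°N:
f = 2Ω sin φ = 2 × 7.29×10⁻⁵ × sin 58° = 1.24×10⁻⁴ s⁻¹
Wind speed in SI: 54.4 knots = 28.0 m/s
Geostrophic balance rearranged: |∂P/∂n| = f ρ V_g
|∂P/∂n| = 1.24×10⁻⁴ × 0.940 × 28.0 = 3.25×10⁻³ Pa/m

3.3×10⁻³ Pa/m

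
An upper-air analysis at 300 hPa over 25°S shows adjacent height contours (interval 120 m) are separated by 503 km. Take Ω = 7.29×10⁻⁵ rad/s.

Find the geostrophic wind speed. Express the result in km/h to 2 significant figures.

Coriolis parameter at 25°S:
f = 2Ω sin φ = 2 × 7.29×10⁻⁵ × sin 25° = 6.16×10⁻⁵ s⁻¹
Height gradient: |∂Z/∂n| = 120 m / 503000 m = 2.39×10⁻⁴
On a pressure surface, geostrophic balance gives V_g = (g/f)|∂Z/∂n|:
V_g = 9.81 × 2.39×10⁻⁴ / 6.16×10⁻⁵ = 38.0 m/s
Converting: 38.0 m/s × 3.6 = 140 km/h

140 km/h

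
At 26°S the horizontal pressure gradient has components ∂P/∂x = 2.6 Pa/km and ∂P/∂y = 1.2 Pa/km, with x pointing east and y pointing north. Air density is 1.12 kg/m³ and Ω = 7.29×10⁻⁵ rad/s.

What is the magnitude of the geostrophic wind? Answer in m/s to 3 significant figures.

Coriolis parameter at 26°S:
f = 2Ω sin φ = 2 × 7.29×10⁻⁵ × sin 26° = 6.39×10⁻⁵ s⁻¹
In the Southern Hemisphere f is negative: f = −6.39×10⁻⁵ s⁻¹.
Component geostrophic relations (x east, y north):
u_g = −(1/(fρ)) ∂P/∂y,  v_g = (1/(fρ)) ∂P/∂x
u_g = −(1.2×10⁻³)/(−6.39×10⁻⁵ × 1.12) = 16.8 m/s;  v_g = (2.6×10⁻³)/(−6.39×10⁻⁵ × 1.12) = −36.3 m/s
|V_g| = √(u_g² + v_g²) = 40.0 m/s

40.0 m/s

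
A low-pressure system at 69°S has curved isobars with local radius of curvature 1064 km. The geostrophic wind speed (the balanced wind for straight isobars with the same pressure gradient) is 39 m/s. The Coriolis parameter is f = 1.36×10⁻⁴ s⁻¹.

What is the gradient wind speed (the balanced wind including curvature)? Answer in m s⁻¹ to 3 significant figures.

31.9 m s⁻¹

Around a low, centrifugal force acts outward with Coriolis, so pressure-gradient force balances both:
(1/ρ)|∂P/∂n| = fV + V²/R  →  V² + fR·V − fR·V_g = 0
With fR = 1.36×10⁻⁴ × 1064×10³ m = 145 m/s:
V = [−fR + √((fR)² + 4 fR V_g)]/2 = [−145 + √(145² + 4×145×39)]/2 = 31.9 m/s
Subgeostrophic (V < V_g = 39 m/s), as expected around a low.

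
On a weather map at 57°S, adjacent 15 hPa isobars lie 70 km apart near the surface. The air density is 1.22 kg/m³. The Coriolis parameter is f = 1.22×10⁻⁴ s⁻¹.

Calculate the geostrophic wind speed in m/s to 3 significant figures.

Pressure gradient: |∂P/∂n| = 1500 Pa / 70000 m = 2.14×10⁻² Pa/m
Geostrophic balance (pressure-gradient force = Coriolis force):
V_g = (1/(fρ)) |∂P/∂n| = 2.14×10⁻² / (1.22×10⁻⁴ × 1.22) = 144 m/s

144 m/s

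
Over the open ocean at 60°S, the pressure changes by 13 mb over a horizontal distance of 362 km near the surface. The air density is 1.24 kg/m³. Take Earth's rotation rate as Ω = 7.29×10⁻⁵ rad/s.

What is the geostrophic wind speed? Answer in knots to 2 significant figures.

Coriolis parameter at 60°S:
f = 2Ω sin φ = 2 × 7.29×10⁻⁵ × sin 60° = 1.26×10⁻⁴ s⁻¹
Pressure gradient: |∂P/∂n| = 1300 Pa / 362000 m = 3.59×10⁻³ Pa/m
Geostrophic balance (pressure-gradient force = Coriolis force):
V_g = (1/(fρ)) |∂P/∂n| = 3.59×10⁻³ / (1.26×10⁻⁴ × 1.24) = 22.9 m/s
Converting: 22.9 m/s × 1.944 = 45 knots

45 knots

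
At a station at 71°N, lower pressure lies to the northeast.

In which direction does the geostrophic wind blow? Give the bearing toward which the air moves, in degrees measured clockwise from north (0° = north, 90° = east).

135°

The pressure-gradient force points toward the northeast (bearing 045°).
Geostrophic balance: in the Northern Hemisphere the Coriolis force deflects motion to the right, so the geostrophic wind blows 90° to the right of the pressure-gradient force (low pressure on the left).
Rotating 045° by 90° clockwise gives 135° — the wind blows toward the southeast.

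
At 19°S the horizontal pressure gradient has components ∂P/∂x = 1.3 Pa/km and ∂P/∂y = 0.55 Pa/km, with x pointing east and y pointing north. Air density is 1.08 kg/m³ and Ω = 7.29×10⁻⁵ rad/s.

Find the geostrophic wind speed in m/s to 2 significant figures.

28 m/s

Coriolis parameter at 19°S:
f = 2Ω sin φ = 2 × 7.29×10⁻⁵ × sin 19° = 4.75×10⁻⁵ s⁻¹
In the Southern Hemisphere f is negative: f = −4.75×10⁻⁵ s⁻¹.
Component geostrophic relations (x east, y north):
u_g = −(1/(fρ)) ∂P/∂y,  v_g = (1/(fρ)) ∂P/∂x
u_g = −(0.55×10⁻³)/(−4.75×10⁻⁵ × 1.08) = 10.7 m/s;  v_g = (1.3×10⁻³)/(−4.75×10⁻⁵ × 1.08) = −25.4 m/s
|V_g| = √(u_g² + v_g²) = 27.5 m/s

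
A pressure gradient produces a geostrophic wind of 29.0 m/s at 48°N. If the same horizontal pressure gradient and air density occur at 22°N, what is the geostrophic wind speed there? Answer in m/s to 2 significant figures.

With the same pressure gradient and density, V_g ∝ 1/f ∝ 1/sin φ.
V₂ = V₁ · sin φ₁ / sin φ₂ = 29.0 × sin 48° / sin 22°
V₂ = 29.0 × 0.7431/0.3746 = 58 m/s

58 m/s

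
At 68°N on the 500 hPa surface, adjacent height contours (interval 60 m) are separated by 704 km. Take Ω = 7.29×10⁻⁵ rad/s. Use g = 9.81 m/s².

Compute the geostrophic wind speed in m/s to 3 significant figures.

Coriolis parameter at 68°N:
f = 2Ω sin φ = 2 × 7.29×10⁻⁵ × sin 68° = 1.35×10⁻⁴ s⁻¹
Height gradient: |∂Z/∂n| = 60 m / 704000 m = 8.52×10⁻⁵
On a pressure surface, geostrophic balance gives V_g = (g/f)|∂Z/∂n|:
V_g = 9.81 × 8.52×10⁻⁵ / 1.35×10⁻⁴ = 6.18 m/s

6.18 m/s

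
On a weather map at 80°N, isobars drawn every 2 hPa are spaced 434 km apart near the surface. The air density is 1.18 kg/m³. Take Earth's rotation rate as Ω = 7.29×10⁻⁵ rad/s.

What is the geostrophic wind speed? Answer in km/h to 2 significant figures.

Coriolis parameter at 80°N:
f = 2Ω sin φ = 2 × 7.29×10⁻⁵ × sin 80° = 1.44×10⁻⁴ s⁻¹
Pressure gradient: |∂P/∂n| = 200 Pa / 434000 m = 4.61×10⁻⁴ Pa/m
Geostrophic balance (pressure-gradient force = Coriolis force):
V_g = (1/(fρ)) |∂P/∂n| = 4.61×10⁻⁴ / (1.44×10⁻⁴ × 1.18) = 2.72 m/s
Converting: 2.72 m/s × 3.6 = 9.8 km/h

9.8 km/h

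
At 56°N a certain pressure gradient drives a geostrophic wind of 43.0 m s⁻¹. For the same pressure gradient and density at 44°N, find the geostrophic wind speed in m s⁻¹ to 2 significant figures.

51 m s⁻¹

With the same pressure gradient and density, V_g ∝ 1/f ∝ 1/sin φ.
V₂ = V₁ · sin φ₁ / sin φ₂ = 43.0 × sin 56° / sin 44°
V₂ = 43.0 × 0.8290/0.6947 = 51 m s⁻¹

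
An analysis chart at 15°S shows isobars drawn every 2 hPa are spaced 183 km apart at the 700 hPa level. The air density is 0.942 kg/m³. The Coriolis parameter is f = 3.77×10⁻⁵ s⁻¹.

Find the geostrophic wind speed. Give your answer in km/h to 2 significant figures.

Pressure gradient: |∂P/∂n| = 200 Pa / 183000 m = 1.09×10⁻³ Pa/m
Geostrophic balance (pressure-gradient force = Coriolis force):
V_g = (1/(fρ)) |∂P/∂n| = 1.09×10⁻³ / (3.77×10⁻⁵ × 0.942) = 30.8 m/s
Converting: 30.8 m/s × 3.6 = 110 km/h

110 km/h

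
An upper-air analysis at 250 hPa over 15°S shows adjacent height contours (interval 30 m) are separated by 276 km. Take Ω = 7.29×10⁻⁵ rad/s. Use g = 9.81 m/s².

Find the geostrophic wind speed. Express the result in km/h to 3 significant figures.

102 km/h

Coriolis parameter at 15°S:
f = 2Ω sin φ = 2 × 7.29×10⁻⁵ × sin 15° = 3.77×10⁻⁵ s⁻¹
Height gradient: |∂Z/∂n| = 30 m / 276000 m = 1.09×10⁻⁴
On a pressure surface, geostrophic balance gives V_g = (g/f)|∂Z/∂n|:
V_g = 9.81 × 1.09×10⁻⁴ / 3.77×10⁻⁵ = 28.3 m/s
Converting: 28.3 m/s × 3.6 = 102 km/h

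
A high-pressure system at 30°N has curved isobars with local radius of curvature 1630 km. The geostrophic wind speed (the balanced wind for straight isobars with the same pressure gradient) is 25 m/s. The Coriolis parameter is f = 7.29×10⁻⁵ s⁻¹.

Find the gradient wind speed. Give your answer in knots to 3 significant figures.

69.5 knots

Around a high, pressure-gradient force acts outward with centrifugal, so Coriolis balances both:
fV = (1/ρ)|∂P/∂n| + V²/R  →  V² − fR·V + fR·V_g = 0
With fR = 7.29×10⁻⁵ × 1630×10³ m = 119 m/s:
V = [fR − √((fR)² − 4 fR V_g)]/2 = [119 − √(119² − 4×119×25)]/2 = 35.8 m/s
Supergeostrophic (V > V_g = 25 m/s), as expected around a high.
Converting: 35.8 m/s × 1.944 = 69.5 knots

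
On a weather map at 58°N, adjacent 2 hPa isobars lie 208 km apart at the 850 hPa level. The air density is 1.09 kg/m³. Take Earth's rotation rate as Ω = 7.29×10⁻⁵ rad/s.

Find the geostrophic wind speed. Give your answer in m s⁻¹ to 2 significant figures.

7.1 m s⁻¹

Coriolis parameter at 58°N:
f = 2Ω sin φ = 2 × 7.29×10⁻⁵ × sin 58° = 1.24×10⁻⁴ s⁻¹
Pressure gradient: |∂P/∂n| = 200 Pa / 208000 m = 9.62×10⁻⁴ Pa/m
Geostrophic balance (pressure-gradient force = Coriolis force):
V_g = (1/(fρ)) |∂P/∂n| = 9.62×10⁻⁴ / (1.24×10⁻⁴ × 1.09) = 7.13 m/s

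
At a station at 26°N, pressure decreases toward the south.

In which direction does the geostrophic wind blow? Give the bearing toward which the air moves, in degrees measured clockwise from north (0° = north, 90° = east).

The pressure-gradient force points toward the south (bearing 180°).
Geostrophic balance: in the Northern Hemisphere the Coriolis force deflects motion to the right, so the geostrophic wind blows 90° to the right of the pressure-gradient force (low pressure on the left).
Rotating 180° by 90° clockwise gives 270° — the wind blows toward the west.

270°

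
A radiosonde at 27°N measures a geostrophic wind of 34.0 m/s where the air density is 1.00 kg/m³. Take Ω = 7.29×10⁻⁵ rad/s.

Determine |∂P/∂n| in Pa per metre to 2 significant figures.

2.3×10⁻³ Pa/m

Coriolis parameter at 27°N:
f = 2Ω sin φ = 2 × 7.29×10⁻⁵ × sin 27° = 6.62×10⁻⁵ s⁻¹
Geostrophic balance rearranged: |∂P/∂n| = f ρ V_g
|∂P/∂n| = 6.62×10⁻⁵ × 1.00 × 34.0 = 2.25×10⁻³ Pa/m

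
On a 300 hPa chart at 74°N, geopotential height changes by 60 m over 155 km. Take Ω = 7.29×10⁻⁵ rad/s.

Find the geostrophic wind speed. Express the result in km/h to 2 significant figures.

Coriolis parameter at 74°N:
f = 2Ω sin φ = 2 × 7.29×10⁻⁵ × sin 74° = 1.40×10⁻⁴ s⁻¹
Height gradient: |∂Z/∂n| = 60 m / 155000 m = 3.87×10⁻⁴
On a pressure surface, geostrophic balance gives V_g = (g/f)|∂Z/∂n|:
V_g = 9.81 × 3.87×10⁻⁴ / 1.40×10⁻⁴ = 27.1 m/s
Converting: 27.1 m/s × 3.6 = 98 km/h

98 km/h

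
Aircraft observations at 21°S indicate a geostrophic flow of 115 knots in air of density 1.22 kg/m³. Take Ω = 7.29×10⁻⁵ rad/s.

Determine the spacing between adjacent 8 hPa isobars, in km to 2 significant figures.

Coriolis parameter at 21°S:
f = 2Ω sin φ = 2 × 7.29×10⁻⁵ × sin 21° = 5.23×10⁻⁵ s⁻¹
Wind speed in SI: 115 knots = 59.2 m/s
Geostrophic balance rearranged: |∂P/∂n| = f ρ V_g
|∂P/∂n| = 5.23×10⁻⁵ × 1.22 × 59.2 = 3.77×10⁻³ Pa/m
Isobar spacing: Δn = ΔP/|∂P/∂n| = 800 Pa / 3.77×10⁻³ Pa/m = 212133 m ≈ 210 km

210 km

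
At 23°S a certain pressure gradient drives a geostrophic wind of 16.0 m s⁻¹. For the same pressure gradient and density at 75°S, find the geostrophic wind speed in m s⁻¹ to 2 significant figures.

6.5 m s⁻¹

With the same pressure gradient and density, V_g ∝ 1/f ∝ 1/sin φ.
V₂ = V₁ · sin φ₁ / sin φ₂ = 16.0 × sin 23° / sin 75°
V₂ = 16.0 × 0.3907/0.9659 = 6.5 m s⁻¹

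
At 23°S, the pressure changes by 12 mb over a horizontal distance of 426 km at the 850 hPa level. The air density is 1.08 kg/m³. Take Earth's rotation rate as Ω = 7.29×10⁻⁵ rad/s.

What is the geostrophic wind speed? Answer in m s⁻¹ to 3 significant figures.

Coriolis parameter at 23°S:
f = 2Ω sin φ = 2 × 7.29×10⁻⁵ × sin 23° = 5.70×10⁻⁵ s⁻¹
Pressure gradient: |∂P/∂n| = 1200 Pa / 426000 m = 2.82×10⁻³ Pa/m
Geostrophic balance (pressure-gradient force = Coriolis force):
V_g = (1/(fρ)) |∂P/∂n| = 2.82×10⁻³ / (5.70×10⁻⁵ × 1.08) = 45.8 m/s

45.8 m s⁻¹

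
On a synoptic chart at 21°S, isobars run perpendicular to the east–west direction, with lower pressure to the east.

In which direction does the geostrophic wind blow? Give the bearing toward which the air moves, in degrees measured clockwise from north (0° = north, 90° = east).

000°

The pressure-gradient force points toward the east (bearing 090°).
Geostrophic balance: in the Southern Hemisphere the Coriolis force deflects motion to the left, so the geostrophic wind blows 90° to the left of the pressure-gradient force (low pressure on the right).
Rotating 090° by 90° counterclockwise gives 000° — the wind blows toward the north.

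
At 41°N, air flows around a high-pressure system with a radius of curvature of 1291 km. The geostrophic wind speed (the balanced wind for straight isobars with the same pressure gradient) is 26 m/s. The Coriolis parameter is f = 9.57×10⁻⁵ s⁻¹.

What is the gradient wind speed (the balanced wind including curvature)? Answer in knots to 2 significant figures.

Around a high, pressure-gradient force acts outward with centrifugal, so Coriolis balances both:
fV = (1/ρ)|∂P/∂n| + V²/R  →  V² − fR·V + fR·V_g = 0
With fR = 9.57×10⁻⁵ × 1291×10³ m = 124 m/s:
V = [fR − √((fR)² − 4 fR V_g)]/2 = [124 − √(124² − 4×124×26)]/2 = 37.2 m/s
Supergeostrophic (V > V_g = 26 m/s), as expected around a high.
Converting: 37.2 m/s × 1.944 = 72 knots

72 knots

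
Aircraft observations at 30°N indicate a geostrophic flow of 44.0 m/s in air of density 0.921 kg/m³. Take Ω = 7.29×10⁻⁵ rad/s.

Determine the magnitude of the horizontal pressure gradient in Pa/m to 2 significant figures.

Coriolis parameter at 30°N:
f = 2Ω sin φ = 2 × 7.29×10⁻⁵ × sin 30° = 7.29×10⁻⁵ s⁻¹
Geostrophic balance rearranged: |∂P/∂n| = f ρ V_g
|∂P/∂n| = 7.29×10⁻⁵ × 0.921 × 44.0 = 2.95×10⁻³ Pa/m

3.0×10⁻³ Pa/m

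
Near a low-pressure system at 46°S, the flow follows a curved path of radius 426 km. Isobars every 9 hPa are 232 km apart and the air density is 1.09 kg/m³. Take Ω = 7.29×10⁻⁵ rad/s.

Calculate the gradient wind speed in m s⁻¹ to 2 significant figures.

23 m s⁻¹

Coriolis parameter at 46°S:
f = 2Ω sin φ = 2 × 7.29×10⁻⁵ × sin 46° = 1.05×10⁻⁴ s⁻¹
Pressure gradient: |∂P/∂n| = 900 Pa / 232000 m = 3.88×10⁻³ Pa/m
Geostrophic speed: V_g = |∂P/∂n|/(fρ) = 3.88×10⁻³/(1.05×10⁻⁴ × 1.09) = 33.9 m/s
Around a low, centrifugal force acts outward with Coriolis, so pressure-gradient force balances both:
(1/ρ)|∂P/∂n| = fV + V²/R  →  V² + fR·V − fR·V_g = 0
With fR = 1.05×10⁻⁴ × 426×10³ m = 44.7 m/s:
V = [−fR + √((fR)² + 4 fR V_g)]/2 = [−44.7 + √(44.7² + 4×44.7×33.9)]/2 = 22.6 m/s
Subgeostrophic (V < V_g = 33.9 m/s), as expected around a low.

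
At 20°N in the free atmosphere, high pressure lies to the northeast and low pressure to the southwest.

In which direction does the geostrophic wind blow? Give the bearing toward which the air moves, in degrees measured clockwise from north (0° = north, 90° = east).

315°

The pressure-gradient force points toward the southwest (bearing 225°).
Geostrophic balance: in the Northern Hemisphere the Coriolis force deflects motion to the right, so the geostrophic wind blows 90° to the right of the pressure-gradient force (low pressure on the left).
Rotating 225° by 90° clockwise gives 315° — the wind blows toward the northwest.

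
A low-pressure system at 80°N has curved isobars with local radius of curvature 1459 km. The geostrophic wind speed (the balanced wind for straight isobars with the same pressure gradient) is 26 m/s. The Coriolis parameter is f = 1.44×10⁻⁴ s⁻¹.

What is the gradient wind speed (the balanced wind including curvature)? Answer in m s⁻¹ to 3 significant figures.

Around a low, centrifugal force acts outward with Coriolis, so pressure-gradient force balances both:
(1/ρ)|∂P/∂n| = fV + V²/R  →  V² + fR·V − fR·V_g = 0
With fR = 1.44×10⁻⁴ × 1459×10³ m = 210 m/s:
V = [−fR + √((fR)² + 4 fR V_g)]/2 = [−210 + √(210² + 4×210×26)]/2 = 23.4 m/s
Subgeostrophic (V < V_g = 26 m/s), as expected around a low.

23.4 m s⁻¹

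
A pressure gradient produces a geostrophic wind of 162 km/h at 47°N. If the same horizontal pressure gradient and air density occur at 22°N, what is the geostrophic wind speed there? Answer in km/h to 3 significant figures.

316 km/h

With the same pressure gradient and density, V_g ∝ 1/f ∝ 1/sin φ.
V₂ = V₁ · sin φ₁ / sin φ₂ = 162 × sin 47° / sin 22°
V₂ = 162 × 0.7314/0.3746 = 316 km/h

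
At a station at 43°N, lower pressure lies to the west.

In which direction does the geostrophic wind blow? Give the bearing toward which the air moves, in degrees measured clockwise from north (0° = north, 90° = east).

000°

The pressure-gradient force points toward the west (bearing 270°).
Geostrophic balance: in the Northern Hemisphere the Coriolis force deflects motion to the right, so the geostrophic wind blows 90° to the right of the pressure-gradient force (low pressure on the left).
Rotating 270° by 90° clockwise gives 000° — the wind blows toward the north.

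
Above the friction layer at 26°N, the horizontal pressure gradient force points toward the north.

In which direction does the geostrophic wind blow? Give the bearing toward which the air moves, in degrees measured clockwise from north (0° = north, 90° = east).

090°

The pressure-gradient force points toward the north (bearing 000°).
Geostrophic balance: in the Northern Hemisphere the Coriolis force deflects motion to the right, so the geostrophic wind blows 90° to the right of the pressure-gradient force (low pressure on the left).
Rotating 000° by 90° clockwise gives 090° — the wind blows toward the east.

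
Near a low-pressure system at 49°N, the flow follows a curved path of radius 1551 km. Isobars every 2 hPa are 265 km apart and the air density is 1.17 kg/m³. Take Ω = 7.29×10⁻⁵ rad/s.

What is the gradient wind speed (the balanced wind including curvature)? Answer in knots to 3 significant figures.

11.0 knots

Coriolis parameter at 49°N:
f = 2Ω sin φ = 2 × 7.29×10⁻⁵ × sin 49° = 1.10×10⁻⁴ s⁻¹
Pressure gradient: |∂P/∂n| = 200 Pa / 265000 m = 7.55×10⁻⁴ Pa/m
Geostrophic speed: V_g = |∂P/∂n|/(fρ) = 7.55×10⁻⁴/(1.10×10⁻⁴ × 1.17) = 5.86 m/s
Around a low, centrifugal force acts outward with Coriolis, so pressure-gradient force balances both:
(1/ρ)|∂P/∂n| = fV + V²/R  →  V² + fR·V − fR·V_g = 0
With fR = 1.10×10⁻⁴ × 1551×10³ m = 171 m/s:
V = [−fR + √((fR)² + 4 fR V_g)]/2 = [−171 + √(171² + 4×171×5.86)]/2 = 5.67 m/s
Subgeostrophic (V < V_g = 5.86 m/s), as expected around a low.
Converting: 5.67 m/s × 1.944 = 11.0 knots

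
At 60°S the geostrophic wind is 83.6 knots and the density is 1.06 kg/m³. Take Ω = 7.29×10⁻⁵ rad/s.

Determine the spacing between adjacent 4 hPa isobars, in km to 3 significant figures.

69.5 km

Coriolis parameter at 60°S:
f = 2Ω sin φ = 2 × 7.29×10⁻⁵ × sin 60° = 1.26×10⁻⁴ s⁻¹
Wind speed in SI: 83.6 knots = 43.0 m/s
Geostrophic balance rearranged: |∂P/∂n| = f ρ V_g
|∂P/∂n| = 1.26×10⁻⁴ × 1.06 × 43.0 = 5.76×10⁻³ Pa/m
Isobar spacing: Δn = ΔP/|∂P/∂n| = 400 Pa / 5.76×10⁻³ Pa/m = 69490 m ≈ 69.5 km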